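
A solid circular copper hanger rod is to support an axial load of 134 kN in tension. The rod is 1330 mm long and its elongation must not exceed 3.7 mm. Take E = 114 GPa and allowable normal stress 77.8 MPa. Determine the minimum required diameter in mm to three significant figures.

Required area A ≥ P/σ_allow = 134000/77.8 = 1722 mm².
For a solid circular section, d ≥ √(4A/π) = 46.83 mm.
Elongation limit: A ≥ PL/(Eδ_allow) = 134000·1330/(114000·3.7) = 422.5 mm² ⇒ d ≥ 23.19 mm.
The stress limit governs.

46.8 mm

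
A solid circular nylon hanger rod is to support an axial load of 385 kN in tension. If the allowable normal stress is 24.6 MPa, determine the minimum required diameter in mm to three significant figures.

Required area A ≥ P/σ_allow = 385000/24.6 = 15650 mm².
For a solid circular section, d ≥ √(4A/π) = 141.2 mm.

141 mm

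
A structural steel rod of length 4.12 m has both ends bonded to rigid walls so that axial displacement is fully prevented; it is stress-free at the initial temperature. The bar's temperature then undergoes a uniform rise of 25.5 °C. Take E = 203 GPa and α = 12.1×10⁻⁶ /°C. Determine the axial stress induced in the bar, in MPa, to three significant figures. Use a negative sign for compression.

Free thermal expansion αLΔT = 12.1e-6 · 4120 · 25.5 = 1.271 mm.
The walls impose strain ε = −(1.271)/4120 = -3.0855e-04; σ = Eε = 203000 · -3.0855e-04 = -62.64 MPa.

-62.6 MPa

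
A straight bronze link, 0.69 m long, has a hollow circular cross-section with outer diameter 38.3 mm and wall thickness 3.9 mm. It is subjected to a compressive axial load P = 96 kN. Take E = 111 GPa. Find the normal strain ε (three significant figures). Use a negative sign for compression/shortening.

-0.00205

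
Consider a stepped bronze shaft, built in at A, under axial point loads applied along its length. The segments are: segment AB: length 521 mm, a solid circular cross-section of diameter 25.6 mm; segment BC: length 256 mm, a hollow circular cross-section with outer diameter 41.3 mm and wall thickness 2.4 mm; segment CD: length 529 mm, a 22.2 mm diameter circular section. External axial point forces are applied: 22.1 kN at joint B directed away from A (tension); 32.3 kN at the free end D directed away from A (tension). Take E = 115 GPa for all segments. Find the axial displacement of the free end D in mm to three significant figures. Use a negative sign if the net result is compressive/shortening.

1.11 mm

Internal axial forces (sectioning from the free end, tension +): N_CD = 32.3 kN, N_BC = 32.3 kN, N_AB = 54.4 kN.
A_AB = 514.7 mm².
A_BC = 293.3 mm².
A_CD = 387.1 mm².
δ_AB = 54400·521/(514.7·115000) = 0.4788 mm
δ_BC = 32300·256/(293.3·115000) = 0.2452 mm
δ_CD = 32300·529/(387.1·115000) = 0.3839 mm
δ = Σδ_i = 1.108 mm.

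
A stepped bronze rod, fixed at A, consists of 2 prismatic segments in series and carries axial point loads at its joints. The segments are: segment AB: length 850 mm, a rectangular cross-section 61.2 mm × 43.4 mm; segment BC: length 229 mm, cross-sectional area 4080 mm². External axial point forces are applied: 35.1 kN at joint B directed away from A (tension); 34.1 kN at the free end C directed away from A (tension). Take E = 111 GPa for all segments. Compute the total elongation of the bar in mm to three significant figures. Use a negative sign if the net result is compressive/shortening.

0.217 mm

Internal axial forces (sectioning from the free end, tension +): N_BC = 34.1 kN, N_AB = 69.2 kN.
A_AB = 2656 mm².
δ_AB = 69200·850/(2656·111000) = 0.1995 mm
δ_BC = 34100·229/(4080·111000) = 0.01724 mm
δ = Σδ_i = 0.2168 mm.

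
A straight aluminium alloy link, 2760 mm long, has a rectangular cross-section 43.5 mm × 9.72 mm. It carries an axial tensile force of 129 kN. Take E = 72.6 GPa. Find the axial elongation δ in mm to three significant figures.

A = 422.8 mm².
δ_mech = NL/(AE) = 129000·2760/(422.8·72600) = 11.6 mm.

11.6 mm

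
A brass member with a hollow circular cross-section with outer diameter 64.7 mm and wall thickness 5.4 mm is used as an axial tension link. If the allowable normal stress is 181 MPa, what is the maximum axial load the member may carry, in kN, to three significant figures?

182 kN

A = 1006 mm².
P_max = σ_allow · A = 181 · 1006 = 182100 N = 182.1 kN.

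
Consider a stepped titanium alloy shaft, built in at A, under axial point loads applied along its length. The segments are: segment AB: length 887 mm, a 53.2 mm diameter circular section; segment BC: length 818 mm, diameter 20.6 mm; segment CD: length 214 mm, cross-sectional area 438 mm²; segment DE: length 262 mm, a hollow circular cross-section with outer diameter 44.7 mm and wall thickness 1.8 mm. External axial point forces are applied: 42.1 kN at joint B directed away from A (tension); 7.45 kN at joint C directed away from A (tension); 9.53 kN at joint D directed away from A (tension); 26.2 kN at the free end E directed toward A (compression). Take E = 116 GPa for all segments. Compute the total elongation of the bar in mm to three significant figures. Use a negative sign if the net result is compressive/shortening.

-0.396 mm

Internal axial forces (sectioning from the free end, tension +): N_DE = -26.2 kN, N_CD = -16.67 kN, N_BC = -9.22 kN, N_AB = 32.88 kN.
A_AB = 2223 mm².
A_BC = 333.3 mm².
A_DE = 242.6 mm².
δ_AB = 32880·887/(2223·116000) = 0.1131 mm
δ_BC = -9220·818/(333.3·116000) = -0.1951 mm
δ_CD = -16670·214/(438·116000) = -0.07021 mm
δ_DE = -26200·262/(242.6·116000) = -0.2439 mm
δ = Σδ_i = -0.3961 mm.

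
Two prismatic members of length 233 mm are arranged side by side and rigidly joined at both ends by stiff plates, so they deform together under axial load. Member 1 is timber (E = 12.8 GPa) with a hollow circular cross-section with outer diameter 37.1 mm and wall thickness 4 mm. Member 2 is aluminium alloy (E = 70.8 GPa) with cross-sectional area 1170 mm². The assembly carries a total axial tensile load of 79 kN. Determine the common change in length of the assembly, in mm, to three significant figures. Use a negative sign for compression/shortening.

0.209 mm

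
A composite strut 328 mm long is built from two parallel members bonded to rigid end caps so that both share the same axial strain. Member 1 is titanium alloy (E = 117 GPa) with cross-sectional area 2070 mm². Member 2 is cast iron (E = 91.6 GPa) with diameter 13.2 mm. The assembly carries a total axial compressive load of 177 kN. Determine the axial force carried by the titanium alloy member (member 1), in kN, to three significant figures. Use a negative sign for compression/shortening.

A_2 = 136.8 mm².
Equal strain + equilibrium ⇒ each member carries load in proportion to AE: A₁E₁ = 242200000 N, A₂E₂ = 12540000 N, ΣAE = 254700000 N.
F₁ = P·A₁E₁/ΣAE = -177000·242200000/254700000 = -168300 N.

-168 kN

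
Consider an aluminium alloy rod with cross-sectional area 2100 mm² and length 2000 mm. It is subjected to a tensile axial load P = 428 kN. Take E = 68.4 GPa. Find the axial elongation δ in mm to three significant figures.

5.96 mm

δ_mech = NL/(AE) = 428000·2000/(2100·68400) = 5.959 mm.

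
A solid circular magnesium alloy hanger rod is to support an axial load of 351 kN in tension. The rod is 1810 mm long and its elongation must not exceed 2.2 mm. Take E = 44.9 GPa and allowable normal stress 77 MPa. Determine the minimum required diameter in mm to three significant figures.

90.5 mm

Required area A ≥ P/σ_allow = 351000/77 = 4558 mm².
For a solid circular section, d ≥ √(4A/π) = 76.18 mm.
Elongation limit: A ≥ PL/(Eδ_allow) = 351000·1810/(44900·2.2) = 6432 mm² ⇒ d ≥ 90.49 mm.
The elongation limit governs.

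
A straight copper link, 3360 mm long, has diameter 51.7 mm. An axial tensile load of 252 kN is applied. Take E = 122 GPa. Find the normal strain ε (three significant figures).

9.84e-04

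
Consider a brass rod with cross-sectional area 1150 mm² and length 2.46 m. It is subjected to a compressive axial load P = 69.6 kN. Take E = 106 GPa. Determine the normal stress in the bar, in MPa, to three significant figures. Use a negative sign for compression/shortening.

-60.5 MPa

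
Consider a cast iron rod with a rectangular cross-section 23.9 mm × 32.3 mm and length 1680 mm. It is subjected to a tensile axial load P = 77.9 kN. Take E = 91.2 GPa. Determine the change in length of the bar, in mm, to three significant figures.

1.86 mm

A = 772 mm².
δ_mech = NL/(AE) = 77900·1680/(772·91200) = 1.859 mm.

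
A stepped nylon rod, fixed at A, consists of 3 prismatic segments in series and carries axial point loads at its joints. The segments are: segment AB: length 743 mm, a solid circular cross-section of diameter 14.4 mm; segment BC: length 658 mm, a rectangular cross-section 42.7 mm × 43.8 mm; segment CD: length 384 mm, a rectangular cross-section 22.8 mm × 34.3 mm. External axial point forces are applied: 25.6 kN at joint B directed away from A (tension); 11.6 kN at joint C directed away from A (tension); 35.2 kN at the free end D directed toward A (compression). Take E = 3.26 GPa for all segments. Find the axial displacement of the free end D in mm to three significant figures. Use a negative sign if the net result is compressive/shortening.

Internal axial forces (sectioning from the free end, tension +): N_CD = -35.2 kN, N_BC = -23.6 kN, N_AB = 2 kN.
A_AB = 162.9 mm².
A_BC = 1870 mm².
A_CD = 782 mm².
δ_AB = 2000·743/(162.9·3260) = 2.799 mm
δ_BC = -23600·658/(1870·3260) = -2.547 mm
δ_CD = -35200·384/(782·3260) = -5.302 mm
δ = Σδ_i = -5.05 mm.

-5.05 mm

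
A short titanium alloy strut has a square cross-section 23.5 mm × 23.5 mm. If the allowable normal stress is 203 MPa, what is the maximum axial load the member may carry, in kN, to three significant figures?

112 kN

A = 552.2 mm².
P_max = σ_allow · A = 203 · 552.2 = 112100 N = 112.1 kN.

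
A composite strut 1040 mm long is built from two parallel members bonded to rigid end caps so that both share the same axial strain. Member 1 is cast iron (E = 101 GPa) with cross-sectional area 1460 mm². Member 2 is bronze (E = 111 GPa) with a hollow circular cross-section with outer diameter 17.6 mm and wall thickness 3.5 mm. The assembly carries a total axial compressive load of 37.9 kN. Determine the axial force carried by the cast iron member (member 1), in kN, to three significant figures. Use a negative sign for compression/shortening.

-33.9 kN

A_2 = 155 mm².
Equal strain + equilibrium ⇒ each member carries load in proportion to AE: A₁E₁ = 147500000 N, A₂E₂ = 17210000 N, ΣAE = 164700000 N.
F₁ = P·A₁E₁/ΣAE = -37900·147500000/164700000 = -33940 N.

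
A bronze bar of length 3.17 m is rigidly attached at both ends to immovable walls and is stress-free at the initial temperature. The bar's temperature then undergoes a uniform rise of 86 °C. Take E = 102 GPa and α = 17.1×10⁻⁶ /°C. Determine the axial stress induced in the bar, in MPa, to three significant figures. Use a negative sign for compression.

-150 MPa

Free thermal expansion αLΔT = 17.1e-6 · 3170 · 86 = 4.662 mm.
The walls impose strain ε = −(4.662)/3170 = -1.4706e-03; σ = Eε = 102000 · -1.4706e-03 = -150 MPa.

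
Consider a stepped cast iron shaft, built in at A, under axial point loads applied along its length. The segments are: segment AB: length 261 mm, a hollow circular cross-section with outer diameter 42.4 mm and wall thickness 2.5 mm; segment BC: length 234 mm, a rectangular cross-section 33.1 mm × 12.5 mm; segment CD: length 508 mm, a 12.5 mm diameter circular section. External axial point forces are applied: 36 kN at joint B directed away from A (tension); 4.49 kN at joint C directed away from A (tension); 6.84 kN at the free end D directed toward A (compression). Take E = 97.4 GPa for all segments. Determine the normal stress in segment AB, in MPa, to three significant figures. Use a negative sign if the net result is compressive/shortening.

107 MPa

Internal axial forces (sectioning from the free end, tension +): N_CD = -6.84 kN, N_BC = -2.35 kN, N_AB = 33.65 kN.
A_AB = 313.4 mm².
σ_AB = N_AB/A_AB = 33650/313.4 = 107.4 MPa.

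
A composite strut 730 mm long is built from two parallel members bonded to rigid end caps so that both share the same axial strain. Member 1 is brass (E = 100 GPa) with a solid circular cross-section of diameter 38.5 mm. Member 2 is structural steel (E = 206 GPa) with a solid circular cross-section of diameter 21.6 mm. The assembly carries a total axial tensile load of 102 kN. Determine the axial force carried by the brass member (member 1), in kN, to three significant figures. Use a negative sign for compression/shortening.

A_1 = 1164 mm².
A_2 = 366.4 mm².
Equal strain + equilibrium ⇒ each member carries load in proportion to AE: A₁E₁ = 116400000 N, A₂E₂ = 75490000 N, ΣAE = 191900000 N.
F₁ = P·A₁E₁/ΣAE = 102000·116400000/191900000 = 61880 N.

61.9 kN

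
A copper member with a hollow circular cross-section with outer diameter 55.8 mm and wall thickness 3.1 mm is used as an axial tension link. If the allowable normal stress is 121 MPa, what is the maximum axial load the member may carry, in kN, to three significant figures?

A = 513.2 mm².
P_max = σ_allow · A = 121 · 513.2 = 62100 N = 62.1 kN.

62.1 kN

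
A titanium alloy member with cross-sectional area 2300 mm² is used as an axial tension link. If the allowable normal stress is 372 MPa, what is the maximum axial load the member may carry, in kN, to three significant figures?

856 kN

P_max = σ_allow · A = 372 · 2300 = 855600 N = 855.6 kN.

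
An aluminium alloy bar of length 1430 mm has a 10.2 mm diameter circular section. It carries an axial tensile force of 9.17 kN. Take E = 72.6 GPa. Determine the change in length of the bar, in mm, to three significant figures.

A = 81.71 mm².
δ_mech = NL/(AE) = 9170·1430/(81.71·72600) = 2.21 mm.

2.21 mm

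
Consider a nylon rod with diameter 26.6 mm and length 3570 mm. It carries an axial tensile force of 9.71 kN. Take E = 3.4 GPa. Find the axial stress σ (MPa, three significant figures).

A = 555.7 mm².
σ = N/A = 9710/555.7 = 17.47 MPa.

17.5 MPa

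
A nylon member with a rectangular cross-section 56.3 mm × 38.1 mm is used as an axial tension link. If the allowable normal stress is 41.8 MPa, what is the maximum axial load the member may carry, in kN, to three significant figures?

89.7 kN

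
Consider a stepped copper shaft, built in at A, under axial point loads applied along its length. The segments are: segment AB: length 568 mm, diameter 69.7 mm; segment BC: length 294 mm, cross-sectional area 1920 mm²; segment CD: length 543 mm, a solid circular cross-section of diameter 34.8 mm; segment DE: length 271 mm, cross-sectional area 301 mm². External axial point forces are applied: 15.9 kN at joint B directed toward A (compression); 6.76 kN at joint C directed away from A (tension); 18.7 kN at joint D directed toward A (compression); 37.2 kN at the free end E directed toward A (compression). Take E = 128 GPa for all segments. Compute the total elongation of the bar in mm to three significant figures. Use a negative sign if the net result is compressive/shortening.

Internal axial forces (sectioning from the free end, tension +): N_DE = -37.2 kN, N_CD = -55.9 kN, N_BC = -49.14 kN, N_AB = -65.04 kN.
A_AB = 3816 mm².
A_CD = 951.1 mm².
δ_AB = -65040·568/(3816·128000) = -0.07564 mm
δ_BC = -49140·294/(1920·128000) = -0.05879 mm
δ_CD = -55900·543/(951.1·128000) = -0.2493 mm
δ_DE = -37200·271/(301·128000) = -0.2617 mm
δ = Σδ_i = -0.6454 mm.

-0.645 mm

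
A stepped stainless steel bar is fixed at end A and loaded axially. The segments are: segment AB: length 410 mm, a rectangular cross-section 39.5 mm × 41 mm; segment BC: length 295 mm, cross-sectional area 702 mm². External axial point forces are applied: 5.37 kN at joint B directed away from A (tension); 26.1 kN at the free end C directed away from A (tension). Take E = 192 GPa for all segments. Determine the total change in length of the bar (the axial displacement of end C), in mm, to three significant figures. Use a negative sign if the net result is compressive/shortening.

Internal axial forces (sectioning from the free end, tension +): N_BC = 26.1 kN, N_AB = 31.47 kN.
A_AB = 1620 mm².
δ_AB = 31470·410/(1620·192000) = 0.0415 mm
δ_BC = 26100·295/(702·192000) = 0.05712 mm
δ = Σδ_i = 0.09862 mm.

0.0986 mm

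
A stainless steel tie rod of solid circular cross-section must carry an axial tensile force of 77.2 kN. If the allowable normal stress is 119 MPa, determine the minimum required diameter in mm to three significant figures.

Required area A ≥ P/σ_allow = 77200/119 = 648.7 mm².
For a solid circular section, d ≥ √(4A/π) = 28.74 mm.

28.7 mm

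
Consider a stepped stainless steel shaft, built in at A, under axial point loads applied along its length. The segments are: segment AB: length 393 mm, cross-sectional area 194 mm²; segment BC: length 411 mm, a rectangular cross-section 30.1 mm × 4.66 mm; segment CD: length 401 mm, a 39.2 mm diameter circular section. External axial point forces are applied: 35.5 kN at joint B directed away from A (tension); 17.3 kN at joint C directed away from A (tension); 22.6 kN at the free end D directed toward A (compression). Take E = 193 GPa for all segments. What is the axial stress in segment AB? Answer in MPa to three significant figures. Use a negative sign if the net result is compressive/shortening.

Internal axial forces (sectioning from the free end, tension +): N_CD = -22.6 kN, N_BC = -5.3 kN, N_AB = 30.2 kN.
σ_AB = N_AB/A_AB = 30200/194 = 155.7 MPa.

156 MPa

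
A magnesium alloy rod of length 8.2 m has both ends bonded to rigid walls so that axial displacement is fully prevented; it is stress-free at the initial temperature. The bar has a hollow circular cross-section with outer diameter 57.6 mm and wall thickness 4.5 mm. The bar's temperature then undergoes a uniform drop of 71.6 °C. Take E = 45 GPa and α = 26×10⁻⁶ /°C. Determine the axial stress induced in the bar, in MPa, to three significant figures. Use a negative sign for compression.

Free thermal expansion αLΔT = 26e-6 · 8200 · -71.6 = -15.27 mm.
The walls impose strain ε = −(-15.27)/8200 = 1.8616e-03; σ = Eε = 45000 · 1.8616e-03 = 83.77 MPa.

83.8 MPa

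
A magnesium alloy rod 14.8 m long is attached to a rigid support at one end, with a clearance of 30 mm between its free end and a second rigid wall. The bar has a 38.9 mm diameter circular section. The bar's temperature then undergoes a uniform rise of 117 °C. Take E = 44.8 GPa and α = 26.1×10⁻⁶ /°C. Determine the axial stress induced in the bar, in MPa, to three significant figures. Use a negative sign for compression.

-46.0 MPa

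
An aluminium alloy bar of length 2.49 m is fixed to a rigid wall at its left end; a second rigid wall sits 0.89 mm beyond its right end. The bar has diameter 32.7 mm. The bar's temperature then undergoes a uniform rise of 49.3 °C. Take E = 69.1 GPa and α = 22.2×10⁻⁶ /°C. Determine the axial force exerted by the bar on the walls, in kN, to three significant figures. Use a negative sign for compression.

Free thermal expansion αLΔT = 22.2e-6 · 2490 · 49.3 = 2.725 mm.
The walls engage after the gap closes; constrained expansion = 2.725 − 0.89 = 1.835 mm.
The walls impose strain ε = −(1.835)/2490 = -7.3703e-04; σ = Eε = 69100 · -7.3703e-04 = -50.93 MPa.
Wall reaction R = σ·A = -50.93·839.8 = -42770 N = -42.77 kN.

-42.8 kN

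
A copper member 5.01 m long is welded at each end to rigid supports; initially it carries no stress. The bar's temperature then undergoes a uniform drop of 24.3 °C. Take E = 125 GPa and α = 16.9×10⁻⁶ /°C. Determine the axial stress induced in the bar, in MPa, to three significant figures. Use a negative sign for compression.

51.3 MPa

Free thermal expansion αLΔT = 16.9e-6 · 5010 · -24.3 = -2.057 mm.
The walls impose strain ε = −(-2.057)/5010 = 4.1067e-04; σ = Eε = 125000 · 4.1067e-04 = 51.33 MPa.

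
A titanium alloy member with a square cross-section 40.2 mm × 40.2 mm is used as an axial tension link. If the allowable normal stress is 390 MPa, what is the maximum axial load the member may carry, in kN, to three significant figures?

630 kN

A = 1616 mm².
P_max = σ_allow · A = 390 · 1616 = 630300 N = 630.3 kN.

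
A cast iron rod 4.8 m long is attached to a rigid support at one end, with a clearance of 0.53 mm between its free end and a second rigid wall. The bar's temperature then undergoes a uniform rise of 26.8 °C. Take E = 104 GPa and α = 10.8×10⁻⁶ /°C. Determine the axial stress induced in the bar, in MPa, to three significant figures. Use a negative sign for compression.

-18.6 MPa

Free thermal expansion αLΔT = 10.8e-6 · 4800 · 26.8 = 1.389 mm.
The walls engage after the gap closes; constrained expansion = 1.389 − 0.53 = 0.8593 mm.
The walls impose strain ε = −(0.8593)/4800 = -1.7902e-04; σ = Eε = 104000 · -1.7902e-04 = -18.62 MPa.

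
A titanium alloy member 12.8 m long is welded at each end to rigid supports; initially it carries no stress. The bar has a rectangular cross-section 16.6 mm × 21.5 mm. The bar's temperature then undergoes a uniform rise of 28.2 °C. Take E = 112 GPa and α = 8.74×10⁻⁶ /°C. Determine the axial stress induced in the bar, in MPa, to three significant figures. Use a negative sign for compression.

-27.6 MPa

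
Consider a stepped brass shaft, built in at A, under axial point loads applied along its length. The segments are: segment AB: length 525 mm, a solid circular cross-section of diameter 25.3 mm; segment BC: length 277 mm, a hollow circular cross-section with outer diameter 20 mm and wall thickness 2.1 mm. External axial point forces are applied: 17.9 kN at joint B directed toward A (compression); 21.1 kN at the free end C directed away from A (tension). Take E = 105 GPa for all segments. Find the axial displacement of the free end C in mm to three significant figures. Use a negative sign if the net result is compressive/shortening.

0.503 mm

Internal axial forces (sectioning from the free end, tension +): N_BC = 21.1 kN, N_AB = 3.2 kN.
A_AB = 502.7 mm².
A_BC = 118.1 mm².
δ_AB = 3200·525/(502.7·105000) = 0.03183 mm
δ_BC = 21100·277/(118.1·105000) = 0.4714 mm
δ = Σδ_i = 0.5032 mm.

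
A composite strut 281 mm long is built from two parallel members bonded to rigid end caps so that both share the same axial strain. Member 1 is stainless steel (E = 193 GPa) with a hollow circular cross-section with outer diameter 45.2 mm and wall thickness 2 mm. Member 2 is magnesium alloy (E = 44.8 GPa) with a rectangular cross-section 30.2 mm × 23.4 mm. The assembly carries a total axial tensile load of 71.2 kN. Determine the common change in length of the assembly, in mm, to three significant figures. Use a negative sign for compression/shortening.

A_1 = 271.4 mm².
A_2 = 706.7 mm².
Equal strain + equilibrium ⇒ each member carries load in proportion to AE: A₁E₁ = 52390000 N, A₂E₂ = 31660000 N, ΣAE = 84050000 N.
δ = PL/ΣAE = 71200·281/84050000 = 0.2381 mm.

0.238 mm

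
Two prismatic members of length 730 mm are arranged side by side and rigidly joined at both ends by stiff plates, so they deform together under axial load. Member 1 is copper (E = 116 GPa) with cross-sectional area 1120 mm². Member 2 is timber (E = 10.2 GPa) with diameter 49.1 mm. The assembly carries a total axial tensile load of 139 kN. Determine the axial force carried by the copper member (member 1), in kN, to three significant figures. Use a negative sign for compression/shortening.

A_2 = 1893 mm².
Equal strain + equilibrium ⇒ each member carries load in proportion to AE: A₁E₁ = 129900000 N, A₂E₂ = 19310000 N, ΣAE = 149200000 N.
F₁ = P·A₁E₁/ΣAE = 139000·129900000/149200000 = 121000 N.

121 kN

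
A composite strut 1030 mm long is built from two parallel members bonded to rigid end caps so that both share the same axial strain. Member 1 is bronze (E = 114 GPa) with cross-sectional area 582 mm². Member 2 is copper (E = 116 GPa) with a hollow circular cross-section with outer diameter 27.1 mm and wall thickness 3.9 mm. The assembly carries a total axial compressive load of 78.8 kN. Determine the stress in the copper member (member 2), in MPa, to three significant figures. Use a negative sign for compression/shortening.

A_2 = 284.3 mm².
Equal strain + equilibrium ⇒ each member carries load in proportion to AE: A₁E₁ = 66350000 N, A₂E₂ = 32970000 N, ΣAE = 99320000 N.
σ₂ = P·E₂/ΣAE = -78800·116000/99320000 = -92.03 MPa.

-92.0 MPa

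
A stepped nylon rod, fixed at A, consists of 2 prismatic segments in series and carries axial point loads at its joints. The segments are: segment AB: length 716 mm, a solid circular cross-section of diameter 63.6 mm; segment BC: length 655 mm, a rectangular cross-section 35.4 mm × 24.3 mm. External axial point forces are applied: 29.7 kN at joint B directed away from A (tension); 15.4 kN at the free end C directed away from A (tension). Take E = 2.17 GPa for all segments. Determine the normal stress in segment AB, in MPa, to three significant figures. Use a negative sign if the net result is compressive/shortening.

Internal axial forces (sectioning from the free end, tension +): N_BC = 15.4 kN, N_AB = 45.1 kN.
A_AB = 3177 mm².
σ_AB = N_AB/A_AB = 45100/3177 = 14.2 MPa.

14.2 MPa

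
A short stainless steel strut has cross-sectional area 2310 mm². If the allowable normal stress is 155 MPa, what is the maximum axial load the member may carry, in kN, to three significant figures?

P_max = σ_allow · A = 155 · 2310 = 358000 N = 358.1 kN.

358 kN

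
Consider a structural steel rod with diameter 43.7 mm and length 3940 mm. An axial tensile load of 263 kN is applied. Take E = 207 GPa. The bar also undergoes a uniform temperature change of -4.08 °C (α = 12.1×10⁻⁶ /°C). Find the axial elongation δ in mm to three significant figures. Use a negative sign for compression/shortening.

A = 1500 mm².
δ_mech = NL/(AE) = 263000·3940/(1500·207000) = 3.338 mm.
δ_thermal = αLΔT = 12.1e-6·3940·-4.08 = -0.1945 mm.
δ = δ_mech + δ_thermal = 3.143 mm.

3.14 mm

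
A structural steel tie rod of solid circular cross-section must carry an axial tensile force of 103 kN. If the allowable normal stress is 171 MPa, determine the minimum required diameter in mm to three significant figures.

Required area A ≥ P/σ_allow = 103000/171 = 602.3 mm².
For a solid circular section, d ≥ √(4A/π) = 27.69 mm.

27.7 mm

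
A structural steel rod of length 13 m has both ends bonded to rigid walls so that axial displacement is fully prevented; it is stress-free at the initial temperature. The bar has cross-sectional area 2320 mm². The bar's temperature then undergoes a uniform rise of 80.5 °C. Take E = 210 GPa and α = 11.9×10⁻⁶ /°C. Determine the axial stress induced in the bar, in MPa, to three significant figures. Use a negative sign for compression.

Free thermal expansion αLΔT = 11.9e-6 · 13000 · 80.5 = 12.45 mm.
The walls impose strain ε = −(12.45)/13000 = -9.5795e-04; σ = Eε = 210000 · -9.5795e-04 = -201.2 MPa.

-201 MPa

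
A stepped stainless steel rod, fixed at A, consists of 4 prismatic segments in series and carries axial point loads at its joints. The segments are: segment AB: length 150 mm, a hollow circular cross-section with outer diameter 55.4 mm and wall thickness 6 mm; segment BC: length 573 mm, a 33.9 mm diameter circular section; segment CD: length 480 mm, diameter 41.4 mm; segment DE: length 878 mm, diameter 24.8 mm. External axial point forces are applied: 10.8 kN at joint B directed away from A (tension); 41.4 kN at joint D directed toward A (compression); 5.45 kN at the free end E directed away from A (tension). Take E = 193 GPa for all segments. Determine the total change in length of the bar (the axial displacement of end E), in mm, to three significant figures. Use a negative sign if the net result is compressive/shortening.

-0.154 mm

Internal axial forces (sectioning from the free end, tension +): N_DE = 5.45 kN, N_CD = -35.95 kN, N_BC = -35.95 kN, N_AB = -25.15 kN.
A_AB = 931.2 mm².
A_BC = 902.6 mm².
A_CD = 1346 mm².
A_DE = 483.1 mm².
δ_AB = -25150·150/(931.2·193000) = -0.02099 mm
δ_BC = -35950·573/(902.6·193000) = -0.1183 mm
δ_CD = -35950·480/(1346·193000) = -0.06642 mm
δ_DE = 5450·878/(483.1·193000) = 0.05133 mm
δ = Σδ_i = -0.1543 mm.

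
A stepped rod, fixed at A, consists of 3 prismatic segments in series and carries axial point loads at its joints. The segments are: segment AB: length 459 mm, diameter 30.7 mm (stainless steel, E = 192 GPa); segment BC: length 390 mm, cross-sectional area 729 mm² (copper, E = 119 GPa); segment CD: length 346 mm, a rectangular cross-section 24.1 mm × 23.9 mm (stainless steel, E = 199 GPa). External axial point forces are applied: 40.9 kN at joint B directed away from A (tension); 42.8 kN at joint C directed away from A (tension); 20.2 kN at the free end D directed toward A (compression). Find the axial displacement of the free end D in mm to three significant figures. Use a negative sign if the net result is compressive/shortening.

0.246 mm

Internal axial forces (sectioning from the free end, tension +): N_CD = -20.2 kN, N_BC = 22.6 kN, N_AB = 63.5 kN.
A_AB = 740.2 mm².
A_CD = 576 mm².
δ_AB = 63500·459/(740.2·192000) = 0.2051 mm
δ_BC = 22600·390/(729·119000) = 0.1016 mm
δ_CD = -20200·346/(576·199000) = -0.06098 mm
δ = Σδ_i = 0.2457 mm.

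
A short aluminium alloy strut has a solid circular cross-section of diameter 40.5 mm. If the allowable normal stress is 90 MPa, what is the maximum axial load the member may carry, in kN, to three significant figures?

116 kN

A = 1288 mm².
P_max = σ_allow · A = 90 · 1288 = 115900 N = 115.9 kN.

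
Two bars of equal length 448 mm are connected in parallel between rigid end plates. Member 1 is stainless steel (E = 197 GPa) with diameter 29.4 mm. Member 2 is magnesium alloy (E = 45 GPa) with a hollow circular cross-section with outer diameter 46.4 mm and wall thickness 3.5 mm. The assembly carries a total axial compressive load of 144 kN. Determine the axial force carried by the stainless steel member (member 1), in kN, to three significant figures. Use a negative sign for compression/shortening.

-124 kN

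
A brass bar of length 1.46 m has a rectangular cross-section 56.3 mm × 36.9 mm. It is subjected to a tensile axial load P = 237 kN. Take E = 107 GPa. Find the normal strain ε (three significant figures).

0.00107

A = 2077 mm².
σ = N/A = 114.1 MPa; ε = σ/E = 114.1/107000 = 1.066e-03.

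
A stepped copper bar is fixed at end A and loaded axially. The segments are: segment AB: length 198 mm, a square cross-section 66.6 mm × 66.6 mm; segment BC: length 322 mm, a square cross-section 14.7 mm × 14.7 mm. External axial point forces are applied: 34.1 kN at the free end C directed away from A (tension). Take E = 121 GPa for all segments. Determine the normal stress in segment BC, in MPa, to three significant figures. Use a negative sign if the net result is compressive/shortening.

Internal axial forces (sectioning from the free end, tension +): N_BC = 34.1 kN, N_AB = 34.1 kN.
A_BC = 216.1 mm².
σ_BC = N_BC/A_BC = 34100/216.1 = 157.8 MPa.

158 MPa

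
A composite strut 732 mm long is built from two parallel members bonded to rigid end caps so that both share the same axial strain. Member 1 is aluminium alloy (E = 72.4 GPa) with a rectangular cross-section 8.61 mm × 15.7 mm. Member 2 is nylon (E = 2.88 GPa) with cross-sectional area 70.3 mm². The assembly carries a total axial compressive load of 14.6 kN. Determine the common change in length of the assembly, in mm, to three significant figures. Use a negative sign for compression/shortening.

-1.07 mm

A_1 = 135.2 mm².
Equal strain + equilibrium ⇒ each member carries load in proportion to AE: A₁E₁ = 9787000 N, A₂E₂ = 202500 N, ΣAE = 9989000 N.
δ = PL/ΣAE = -14600·732/9989000 = -1.07 mm.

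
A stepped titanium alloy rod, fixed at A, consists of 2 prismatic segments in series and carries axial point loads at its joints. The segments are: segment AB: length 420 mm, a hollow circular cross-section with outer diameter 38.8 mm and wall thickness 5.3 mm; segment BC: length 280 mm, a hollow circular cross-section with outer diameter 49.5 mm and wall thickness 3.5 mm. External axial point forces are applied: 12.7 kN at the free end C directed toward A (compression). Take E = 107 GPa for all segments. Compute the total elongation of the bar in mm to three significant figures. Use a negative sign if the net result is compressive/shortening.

Internal axial forces (sectioning from the free end, tension +): N_BC = -12.7 kN, N_AB = -12.7 kN.
A_AB = 557.8 mm².
A_BC = 505.8 mm².
δ_AB = -12700·420/(557.8·107000) = -0.08937 mm
δ_BC = -12700·280/(505.8·107000) = -0.06571 mm
δ = Σδ_i = -0.1551 mm.

-0.155 mm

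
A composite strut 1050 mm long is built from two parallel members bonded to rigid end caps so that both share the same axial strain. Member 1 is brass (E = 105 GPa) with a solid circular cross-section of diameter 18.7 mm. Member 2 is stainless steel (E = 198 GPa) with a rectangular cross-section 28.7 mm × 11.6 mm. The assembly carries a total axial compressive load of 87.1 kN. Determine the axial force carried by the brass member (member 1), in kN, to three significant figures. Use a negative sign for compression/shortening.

-26.5 kN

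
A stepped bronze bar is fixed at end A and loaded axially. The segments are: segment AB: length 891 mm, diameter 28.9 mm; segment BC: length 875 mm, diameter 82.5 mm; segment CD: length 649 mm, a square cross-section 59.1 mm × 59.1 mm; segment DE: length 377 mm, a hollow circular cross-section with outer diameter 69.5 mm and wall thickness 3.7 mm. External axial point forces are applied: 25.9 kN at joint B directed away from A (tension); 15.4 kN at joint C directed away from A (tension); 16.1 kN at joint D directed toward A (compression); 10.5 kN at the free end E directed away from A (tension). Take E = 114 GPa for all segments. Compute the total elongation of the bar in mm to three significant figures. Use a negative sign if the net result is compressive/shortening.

0.476 mm

Internal axial forces (sectioning from the free end, tension +): N_DE = 10.5 kN, N_CD = -5.6 kN, N_BC = 9.8 kN, N_AB = 35.7 kN.
A_AB = 656 mm².
A_BC = 5346 mm².
A_CD = 3493 mm².
A_DE = 764.9 mm².
δ_AB = 35700·891/(656·114000) = 0.4254 mm
δ_BC = 9800·875/(5346·114000) = 0.01407 mm
δ_CD = -5600·649/(3493·114000) = -0.009128 mm
δ_DE = 10500·377/(764.9·114000) = 0.0454 mm
δ = Σδ_i = 0.4757 mm.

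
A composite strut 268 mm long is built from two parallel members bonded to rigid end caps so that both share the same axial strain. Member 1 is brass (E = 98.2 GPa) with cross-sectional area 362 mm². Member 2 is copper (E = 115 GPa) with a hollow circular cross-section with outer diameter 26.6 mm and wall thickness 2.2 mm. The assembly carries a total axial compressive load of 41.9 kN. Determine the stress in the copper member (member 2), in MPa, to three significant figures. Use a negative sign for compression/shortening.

A_2 = 168.6 mm².
Equal strain + equilibrium ⇒ each member carries load in proportion to AE: A₁E₁ = 35550000 N, A₂E₂ = 19390000 N, ΣAE = 54940000 N.
σ₂ = P·E₂/ΣAE = -41900·115000/54940000 = -87.7 MPa.

-87.7 MPa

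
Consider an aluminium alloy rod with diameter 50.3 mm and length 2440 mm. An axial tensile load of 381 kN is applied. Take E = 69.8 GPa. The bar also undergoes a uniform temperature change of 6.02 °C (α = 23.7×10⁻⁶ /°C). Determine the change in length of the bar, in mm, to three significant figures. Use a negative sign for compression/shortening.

7.05 mm

A = 1987 mm².
δ_mech = NL/(AE) = 381000·2440/(1987·69800) = 6.702 mm.
δ_thermal = αLΔT = 23.7e-6·2440·6.02 = 0.3481 mm.
δ = δ_mech + δ_thermal = 7.051 mm.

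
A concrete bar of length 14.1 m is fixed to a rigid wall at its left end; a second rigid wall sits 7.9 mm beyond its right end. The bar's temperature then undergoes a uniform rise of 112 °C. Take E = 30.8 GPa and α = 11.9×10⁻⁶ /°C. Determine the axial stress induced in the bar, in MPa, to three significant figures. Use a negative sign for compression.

Free thermal expansion αLΔT = 11.9e-6 · 14100 · 112 = 18.79 mm.
The walls engage after the gap closes; constrained expansion = 18.79 − 7.9 = 10.89 mm.
The walls impose strain ε = −(10.89)/14100 = -7.7252e-04; σ = Eε = 30800 · -7.7252e-04 = -23.79 MPa.

-23.8 MPa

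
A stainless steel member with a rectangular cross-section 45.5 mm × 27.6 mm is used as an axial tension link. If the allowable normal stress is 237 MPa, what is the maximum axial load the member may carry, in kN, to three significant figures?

298 kN

A = 1256 mm².
P_max = σ_allow · A = 237 · 1256 = 297600 N = 297.6 kN.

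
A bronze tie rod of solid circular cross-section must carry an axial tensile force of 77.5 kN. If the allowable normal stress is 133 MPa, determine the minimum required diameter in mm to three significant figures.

Required area A ≥ P/σ_allow = 77500/133 = 582.7 mm².
For a solid circular section, d ≥ √(4A/π) = 27.24 mm.

27.2 mm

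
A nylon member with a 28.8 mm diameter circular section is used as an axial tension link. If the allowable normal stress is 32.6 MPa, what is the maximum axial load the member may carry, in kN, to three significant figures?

21.2 kN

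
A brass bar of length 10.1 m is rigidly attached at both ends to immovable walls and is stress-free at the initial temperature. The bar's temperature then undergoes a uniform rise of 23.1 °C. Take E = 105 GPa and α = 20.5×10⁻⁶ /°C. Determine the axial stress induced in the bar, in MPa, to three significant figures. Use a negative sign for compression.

Free thermal expansion αLΔT = 20.5e-6 · 10100 · 23.1 = 4.783 mm.
The walls impose strain ε = −(4.783)/10100 = -4.7355e-04; σ = Eε = 105000 · -4.7355e-04 = -49.72 MPa.

-49.7 MPa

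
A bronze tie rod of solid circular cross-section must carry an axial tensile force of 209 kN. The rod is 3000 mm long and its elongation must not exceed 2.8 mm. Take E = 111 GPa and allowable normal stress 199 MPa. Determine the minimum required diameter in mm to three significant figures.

Required area A ≥ P/σ_allow = 209000/199 = 1050 mm².
For a solid circular section, d ≥ √(4A/π) = 36.57 mm.
Elongation limit: A ≥ PL/(Eδ_allow) = 209000·3000/(111000·2.8) = 2017 mm² ⇒ d ≥ 50.68 mm.
The elongation limit governs.

50.7 mm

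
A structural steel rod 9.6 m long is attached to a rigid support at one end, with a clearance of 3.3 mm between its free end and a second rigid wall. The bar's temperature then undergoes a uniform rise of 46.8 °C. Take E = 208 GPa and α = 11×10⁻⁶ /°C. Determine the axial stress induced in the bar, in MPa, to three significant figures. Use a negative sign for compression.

Free thermal expansion αLΔT = 11e-6 · 9600 · 46.8 = 4.942 mm.
The walls engage after the gap closes; constrained expansion = 4.942 − 3.3 = 1.642 mm.
The walls impose strain ε = −(1.642)/9600 = -1.7105e-04; σ = Eε = 208000 · -1.7105e-04 = -35.58 MPa.

-35.6 MPa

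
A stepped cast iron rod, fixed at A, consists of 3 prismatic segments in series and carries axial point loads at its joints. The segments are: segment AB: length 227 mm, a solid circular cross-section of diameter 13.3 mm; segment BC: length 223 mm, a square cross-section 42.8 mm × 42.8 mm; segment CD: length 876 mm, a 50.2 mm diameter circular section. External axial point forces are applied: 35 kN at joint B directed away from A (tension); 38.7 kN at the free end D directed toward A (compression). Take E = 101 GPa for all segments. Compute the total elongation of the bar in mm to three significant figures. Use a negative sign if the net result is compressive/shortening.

Internal axial forces (sectioning from the free end, tension +): N_CD = -38.7 kN, N_BC = -38.7 kN, N_AB = -3.7 kN.
A_AB = 138.9 mm².
A_BC = 1832 mm².
A_CD = 1979 mm².
δ_AB = -3700·227/(138.9·101000) = -0.05986 mm
δ_BC = -38700·223/(1832·101000) = -0.04665 mm
δ_CD = -38700·876/(1979·101000) = -0.1696 mm
δ = Σδ_i = -0.2761 mm.

-0.276 mm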